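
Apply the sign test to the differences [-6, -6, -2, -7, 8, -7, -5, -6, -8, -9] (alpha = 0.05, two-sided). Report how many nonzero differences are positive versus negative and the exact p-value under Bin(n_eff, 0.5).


Step 1: Discard zero differences. Original n = 10; n_eff = number of nonzero differences = 10.
Nonzero differences (with sign): -6, -6, -2, -7, +8, -7, -5, -6, -8, -9
Step 2: Count signs: positive = 1, negative = 9.
Step 3: Under H0: P(positive) = 0.5, so the number of positives S ~ Bin(10, 0.5).
Step 4: Two-sided exact p-value = sum of Bin(10,0.5) probabilities at or below the observed probability = 0.021484.
Step 5: alpha = 0.05. reject H0.

n_eff = 10, pos = 1, neg = 9, p = 0.021484, reject H0.


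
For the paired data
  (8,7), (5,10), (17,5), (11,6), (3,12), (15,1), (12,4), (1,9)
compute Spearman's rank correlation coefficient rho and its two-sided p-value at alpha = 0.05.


Step 1: Rank x and y separately (midranks; no ties here).
rank(x): 8->4, 5->3, 17->8, 11->5, 3->2, 15->7, 12->6, 1->1
rank(y): 7->5, 10->7, 5->3, 6->4, 12->8, 1->1, 4->2, 9->6
Step 2: d_i = R_x(i) - R_y(i); compute d_i^2.
  (4-5)^2=1, (3-7)^2=16, (8-3)^2=25, (5-4)^2=1, (2-8)^2=36, (7-1)^2=36, (6-2)^2=16, (1-6)^2=25
sum(d^2) = 156.
Step 3: rho = 1 - 6*156 / (8*(8^2 - 1)) = 1 - 936/504 = -0.857143.
Step 4: Under H0, t = rho * sqrt((n-2)/(1-rho^2)) = -4.0762 ~ t(6).
Step 5: Two-sided p-value from the t-distribution with 6 df = 0.006530.
Step 6: alpha = 0.05. reject H0.

rho = -0.8571, p = 0.006530, reject H0 at alpha = 0.05.


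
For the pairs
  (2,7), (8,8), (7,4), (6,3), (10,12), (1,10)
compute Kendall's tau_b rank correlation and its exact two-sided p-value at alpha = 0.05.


Step 1: Enumerate the 15 unordered pairs (i,j) with i<j and classify each by sign(x_j-x_i) * sign(y_j-y_i).
  (1,2):dx=+6,dy=+1->C; (1,3):dx=+5,dy=-3->D; (1,4):dx=+4,dy=-4->D; (1,5):dx=+8,dy=+5->C
  (1,6):dx=-1,dy=+3->D; (2,3):dx=-1,dy=-4->C; (2,4):dx=-2,dy=-5->C; (2,5):dx=+2,dy=+4->C
  (2,6):dx=-7,dy=+2->D; (3,4):dx=-1,dy=-1->C; (3,5):dx=+3,dy=+8->C; (3,6):dx=-6,dy=+6->D
  (4,5):dx=+4,dy=+9->C; (4,6):dx=-5,dy=+7->D; (5,6):dx=-9,dy=-2->C
Step 2: C = 9, D = 6, total pairs = 15.
Step 3: tau = (C - D)/(n(n-1)/2) = (9 - 6)/15 = 0.200000.
Step 4: Exact two-sided p-value (enumerate n! = 720 permutations of y under H0): p = 0.719444.
Step 5: alpha = 0.05. fail to reject H0.

tau_b = 0.2000 (C=9, D=6), p = 0.719444, fail to reject H0.


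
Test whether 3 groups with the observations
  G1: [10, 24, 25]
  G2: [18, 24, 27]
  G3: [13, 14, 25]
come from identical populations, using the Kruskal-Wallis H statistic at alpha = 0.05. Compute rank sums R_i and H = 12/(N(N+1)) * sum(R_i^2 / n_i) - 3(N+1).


Step 1: Combine all N = 9 observations and assign midranks.
sorted (value, group, rank): (10,G1,1), (13,G3,2), (14,G3,3), (18,G2,4), (24,G1,5.5), (24,G2,5.5), (25,G1,7.5), (25,G3,7.5), (27,G2,9)
Step 2: Sum ranks within each group.
R_1 = 14 (n_1 = 3)
R_2 = 18.5 (n_2 = 3)
R_3 = 12.5 (n_3 = 3)
Step 3: H = 12/(N(N+1)) * sum(R_i^2/n_i) - 3(N+1)
     = 12/(9*10) * (14^2/3 + 18.5^2/3 + 12.5^2/3) - 3*10
     = 0.133333 * 231.5 - 30
     = 0.866667.
Step 4: Ties present; correction factor C = 1 - 12/(9^3 - 9) = 0.983333. Corrected H = 0.866667 / 0.983333 = 0.881356.
Step 5: Under H0, H ~ chi^2(2); p-value = 0.643600.
Step 6: alpha = 0.05. fail to reject H0.

H = 0.8814, df = 2, p = 0.643600, fail to reject H0.


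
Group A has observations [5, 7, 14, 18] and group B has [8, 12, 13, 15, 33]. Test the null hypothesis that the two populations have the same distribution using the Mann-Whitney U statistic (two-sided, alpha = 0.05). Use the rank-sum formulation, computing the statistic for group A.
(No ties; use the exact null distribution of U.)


Step 1: Combine and sort all 9 observations; assign midranks.
sorted (value, group): (5,X), (7,X), (8,Y), (12,Y), (13,Y), (14,X), (15,Y), (18,X), (33,Y)
ranks: 5->1, 7->2, 8->3, 12->4, 13->5, 14->6, 15->7, 18->8, 33->9
Step 2: Rank sum for X: R1 = 1 + 2 + 6 + 8 = 17.
Step 3: U_X = R1 - n1(n1+1)/2 = 17 - 4*5/2 = 17 - 10 = 7.
       U_Y = n1*n2 - U_X = 20 - 7 = 13.
Step 4: No ties, so the exact null distribution of U (based on enumerating the C(9,4) = 126 equally likely rank assignments) gives the two-sided p-value.
Step 5: p-value = 0.555556; compare to alpha = 0.05. fail to reject H0.

U_X = 7, p = 0.555556, fail to reject H0 at alpha = 0.05.


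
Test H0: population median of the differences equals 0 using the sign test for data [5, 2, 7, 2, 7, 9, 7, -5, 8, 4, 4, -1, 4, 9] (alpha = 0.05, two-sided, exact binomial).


Step 1: Discard zero differences. Original n = 14; n_eff = number of nonzero differences = 14.
Nonzero differences (with sign): +5, +2, +7, +2, +7, +9, +7, -5, +8, +4, +4, -1, +4, +9
Step 2: Count signs: positive = 12, negative = 2.
Step 3: Under H0: P(positive) = 0.5, so the number of positives S ~ Bin(14, 0.5).
Step 4: Two-sided exact p-value = sum of Bin(14,0.5) probabilities at or below the observed probability = 0.012939.
Step 5: alpha = 0.05. reject H0.

n_eff = 14, pos = 12, neg = 2, p = 0.012939, reject H0.


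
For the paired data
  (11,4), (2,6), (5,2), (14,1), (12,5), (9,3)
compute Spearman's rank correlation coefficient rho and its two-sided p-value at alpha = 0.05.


Step 1: Rank x and y separately (midranks; no ties here).
rank(x): 11->4, 2->1, 5->2, 14->6, 12->5, 9->3
rank(y): 4->4, 6->6, 2->2, 1->1, 5->5, 3->3
Step 2: d_i = R_x(i) - R_y(i); compute d_i^2.
  (4-4)^2=0, (1-6)^2=25, (2-2)^2=0, (6-1)^2=25, (5-5)^2=0, (3-3)^2=0
sum(d^2) = 50.
Step 3: rho = 1 - 6*50 / (6*(6^2 - 1)) = 1 - 300/210 = -0.428571.
Step 4: Under H0, t = rho * sqrt((n-2)/(1-rho^2)) = -0.9487 ~ t(4).
Step 5: Two-sided p-value from the t-distribution with 4 df = 0.396501.
Step 6: alpha = 0.05. fail to reject H0.

rho = -0.4286, p = 0.396501, fail to reject H0 at alpha = 0.05.


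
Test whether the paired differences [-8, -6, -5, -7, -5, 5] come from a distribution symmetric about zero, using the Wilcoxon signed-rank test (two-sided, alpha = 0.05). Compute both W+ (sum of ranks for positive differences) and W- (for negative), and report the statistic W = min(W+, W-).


Step 1: Drop any zero differences (none here) and take |d_i|.
|d| = [8, 6, 5, 7, 5, 5]
Step 2: Midrank |d_i| (ties get averaged ranks).
ranks: |8|->6, |6|->4, |5|->2, |7|->5, |5|->2, |5|->2
Step 3: Attach original signs; sum ranks with positive sign and with negative sign.
W+ = 2 = 2
W- = 6 + 4 + 2 + 5 + 2 = 19
(Check: W+ + W- = 21 should equal n(n+1)/2 = 21.)
Step 4: Test statistic W = min(W+, W-) = 2.
Step 5: Ties in |d|, so use the tie-corrected normal approximation.
        E[W] = n(n+1)/4 = 6*7/4 = 10.5.
        Tie groups: |d|=5 (t=3); sum(t^3 - t) = 24.
        Var[W] = n(n+1)(2n+1)/24 - sum(t^3-t)/48 = 546/24 - 24/48 = 22.25.
        z = (W - E[W]) / sqrt(Var[W]) = (2 - 10.5) / 4.7170 = -1.8020.
        Two-sided p = 2*Phi(z) = 0.071546.
Step 6: alpha = 0.05. fail to reject H0.

W+ = 2, W- = 19, W = min = 2, p = 0.071546, fail to reject H0.


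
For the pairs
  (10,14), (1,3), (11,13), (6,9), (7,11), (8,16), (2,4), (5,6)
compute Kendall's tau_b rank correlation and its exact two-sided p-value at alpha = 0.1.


Step 1: Enumerate the 28 unordered pairs (i,j) with i<j and classify each by sign(x_j-x_i) * sign(y_j-y_i).
  (1,2):dx=-9,dy=-11->C; (1,3):dx=+1,dy=-1->D; (1,4):dx=-4,dy=-5->C; (1,5):dx=-3,dy=-3->C
  (1,6):dx=-2,dy=+2->D; (1,7):dx=-8,dy=-10->C; (1,8):dx=-5,dy=-8->C; (2,3):dx=+10,dy=+10->C
  (2,4):dx=+5,dy=+6->C; (2,5):dx=+6,dy=+8->C; (2,6):dx=+7,dy=+13->C; (2,7):dx=+1,dy=+1->C
  (2,8):dx=+4,dy=+3->C; (3,4):dx=-5,dy=-4->C; (3,5):dx=-4,dy=-2->C; (3,6):dx=-3,dy=+3->D
  (3,7):dx=-9,dy=-9->C; (3,8):dx=-6,dy=-7->C; (4,5):dx=+1,dy=+2->C; (4,6):dx=+2,dy=+7->C
  (4,7):dx=-4,dy=-5->C; (4,8):dx=-1,dy=-3->C; (5,6):dx=+1,dy=+5->C; (5,7):dx=-5,dy=-7->C
  (5,8):dx=-2,dy=-5->C; (6,7):dx=-6,dy=-12->C; (6,8):dx=-3,dy=-10->C; (7,8):dx=+3,dy=+2->C
Step 2: C = 25, D = 3, total pairs = 28.
Step 3: tau = (C - D)/(n(n-1)/2) = (25 - 3)/28 = 0.785714.
Step 4: Exact two-sided p-value (enumerate n! = 40320 permutations of y under H0): p = 0.005506.
Step 5: alpha = 0.1. reject H0.

tau_b = 0.7857 (C=25, D=3), p = 0.005506, reject H0.


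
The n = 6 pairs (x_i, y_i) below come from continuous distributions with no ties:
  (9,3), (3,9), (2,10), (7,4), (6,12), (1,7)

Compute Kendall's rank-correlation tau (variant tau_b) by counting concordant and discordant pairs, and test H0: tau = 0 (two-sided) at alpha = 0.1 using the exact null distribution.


Step 1: Enumerate the 15 unordered pairs (i,j) with i<j and classify each by sign(x_j-x_i) * sign(y_j-y_i).
  (1,2):dx=-6,dy=+6->D; (1,3):dx=-7,dy=+7->D; (1,4):dx=-2,dy=+1->D; (1,5):dx=-3,dy=+9->D
  (1,6):dx=-8,dy=+4->D; (2,3):dx=-1,dy=+1->D; (2,4):dx=+4,dy=-5->D; (2,5):dx=+3,dy=+3->C
  (2,6):dx=-2,dy=-2->C; (3,4):dx=+5,dy=-6->D; (3,5):dx=+4,dy=+2->C; (3,6):dx=-1,dy=-3->C
  (4,5):dx=-1,dy=+8->D; (4,6):dx=-6,dy=+3->D; (5,6):dx=-5,dy=-5->C
Step 2: C = 5, D = 10, total pairs = 15.
Step 3: tau = (C - D)/(n(n-1)/2) = (5 - 10)/15 = -0.333333.
Step 4: Exact two-sided p-value (enumerate n! = 720 permutations of y under H0): p = 0.469444.
Step 5: alpha = 0.1. fail to reject H0.

tau_b = -0.3333 (C=5, D=10), p = 0.469444, fail to reject H0.


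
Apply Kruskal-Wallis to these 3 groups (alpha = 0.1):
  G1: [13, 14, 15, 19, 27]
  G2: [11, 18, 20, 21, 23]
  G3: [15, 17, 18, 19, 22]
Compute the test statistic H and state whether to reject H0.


Step 1: Combine all N = 15 observations and assign midranks.
sorted (value, group, rank): (11,G2,1), (13,G1,2), (14,G1,3), (15,G1,4.5), (15,G3,4.5), (17,G3,6), (18,G2,7.5), (18,G3,7.5), (19,G1,9.5), (19,G3,9.5), (20,G2,11), (21,G2,12), (22,G3,13), (23,G2,14), (27,G1,15)
Step 2: Sum ranks within each group.
R_1 = 34 (n_1 = 5)
R_2 = 45.5 (n_2 = 5)
R_3 = 40.5 (n_3 = 5)
Step 3: H = 12/(N(N+1)) * sum(R_i^2/n_i) - 3(N+1)
     = 12/(15*16) * (34^2/5 + 45.5^2/5 + 40.5^2/5) - 3*16
     = 0.050000 * 973.3 - 48
     = 0.665000.
Step 4: Ties present; correction factor C = 1 - 18/(15^3 - 15) = 0.994643. Corrected H = 0.665000 / 0.994643 = 0.668582.
Step 5: Under H0, H ~ chi^2(2); p-value = 0.715846.
Step 6: alpha = 0.1. fail to reject H0.

H = 0.6686, df = 2, p = 0.715846, fail to reject H0.


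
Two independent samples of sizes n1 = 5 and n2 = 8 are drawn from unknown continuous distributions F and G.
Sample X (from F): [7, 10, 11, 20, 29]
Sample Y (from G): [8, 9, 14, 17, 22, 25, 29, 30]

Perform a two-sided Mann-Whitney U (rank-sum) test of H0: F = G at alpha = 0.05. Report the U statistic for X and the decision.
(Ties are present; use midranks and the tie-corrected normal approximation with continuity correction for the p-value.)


Step 1: Combine and sort all 13 observations; assign midranks.
sorted (value, group): (7,X), (8,Y), (9,Y), (10,X), (11,X), (14,Y), (17,Y), (20,X), (22,Y), (25,Y), (29,X), (29,Y), (30,Y)
ranks: 7->1, 8->2, 9->3, 10->4, 11->5, 14->6, 17->7, 20->8, 22->9, 25->10, 29->11.5, 29->11.5, 30->13
Step 2: Rank sum for X: R1 = 1 + 4 + 5 + 8 + 11.5 = 29.5.
Step 3: U_X = R1 - n1(n1+1)/2 = 29.5 - 5*6/2 = 29.5 - 15 = 14.5.
       U_Y = n1*n2 - U_X = 40 - 14.5 = 25.5.
Step 4: Ties are present, so use the tie-corrected normal approximation (with continuity correction) for the p-value.
Step 5: p-value = 0.463600; compare to alpha = 0.05. fail to reject H0.

U_X = 14.5, p = 0.463600, fail to reject H0 at alpha = 0.05.


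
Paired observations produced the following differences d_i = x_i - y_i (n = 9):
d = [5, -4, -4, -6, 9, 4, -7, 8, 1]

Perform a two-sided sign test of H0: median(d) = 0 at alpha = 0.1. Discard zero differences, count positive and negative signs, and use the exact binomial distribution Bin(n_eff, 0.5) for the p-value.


Step 1: Discard zero differences. Original n = 9; n_eff = number of nonzero differences = 9.
Nonzero differences (with sign): +5, -4, -4, -6, +9, +4, -7, +8, +1
Step 2: Count signs: positive = 5, negative = 4.
Step 3: Under H0: P(positive) = 0.5, so the number of positives S ~ Bin(9, 0.5).
Step 4: Two-sided exact p-value = sum of Bin(9,0.5) probabilities at or below the observed probability = 1.000000.
Step 5: alpha = 0.1. fail to reject H0.

n_eff = 9, pos = 5, neg = 4, p = 1.000000, fail to reject H0.


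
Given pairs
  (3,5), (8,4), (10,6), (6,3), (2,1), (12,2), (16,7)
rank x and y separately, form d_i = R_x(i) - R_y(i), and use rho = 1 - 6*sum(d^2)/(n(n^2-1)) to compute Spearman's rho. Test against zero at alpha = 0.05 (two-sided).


Step 1: Rank x and y separately (midranks; no ties here).
rank(x): 3->2, 8->4, 10->5, 6->3, 2->1, 12->6, 16->7
rank(y): 5->5, 4->4, 6->6, 3->3, 1->1, 2->2, 7->7
Step 2: d_i = R_x(i) - R_y(i); compute d_i^2.
  (2-5)^2=9, (4-4)^2=0, (5-6)^2=1, (3-3)^2=0, (1-1)^2=0, (6-2)^2=16, (7-7)^2=0
sum(d^2) = 26.
Step 3: rho = 1 - 6*26 / (7*(7^2 - 1)) = 1 - 156/336 = 0.535714.
Step 4: Under H0, t = rho * sqrt((n-2)/(1-rho^2)) = 1.4186 ~ t(5).
Step 5: Two-sided p-value from the t-distribution with 5 df = 0.215217.
Step 6: alpha = 0.05. fail to reject H0.

rho = 0.5357, p = 0.215217, fail to reject H0 at alpha = 0.05.


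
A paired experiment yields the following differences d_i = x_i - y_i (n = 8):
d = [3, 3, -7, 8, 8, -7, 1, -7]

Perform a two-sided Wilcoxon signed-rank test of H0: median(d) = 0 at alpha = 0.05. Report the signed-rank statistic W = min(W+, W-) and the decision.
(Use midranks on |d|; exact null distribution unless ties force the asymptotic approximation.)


Step 1: Drop any zero differences (none here) and take |d_i|.
|d| = [3, 3, 7, 8, 8, 7, 1, 7]
Step 2: Midrank |d_i| (ties get averaged ranks).
ranks: |3|->2.5, |3|->2.5, |7|->5, |8|->7.5, |8|->7.5, |7|->5, |1|->1, |7|->5
Step 3: Attach original signs; sum ranks with positive sign and with negative sign.
W+ = 2.5 + 2.5 + 7.5 + 7.5 + 1 = 21
W- = 5 + 5 + 5 = 15
(Check: W+ + W- = 36 should equal n(n+1)/2 = 36.)
Step 4: Test statistic W = min(W+, W-) = 15.
Step 5: Ties in |d|, so use the tie-corrected normal approximation.
        E[W] = n(n+1)/4 = 8*9/4 = 18.
        Tie groups: |d|=3 (t=2), |d|=7 (t=3), |d|=8 (t=2); sum(t^3 - t) = 36.
        Var[W] = n(n+1)(2n+1)/24 - sum(t^3-t)/48 = 1224/24 - 36/48 = 50.25.
        z = (W - E[W]) / sqrt(Var[W]) = (15 - 18) / 7.0887 = -0.4232.
        Two-sided p = 2*Phi(z) = 0.672144.
Step 6: alpha = 0.05. fail to reject H0.

W+ = 21, W- = 15, W = min = 15, p = 0.672144, fail to reject H0.


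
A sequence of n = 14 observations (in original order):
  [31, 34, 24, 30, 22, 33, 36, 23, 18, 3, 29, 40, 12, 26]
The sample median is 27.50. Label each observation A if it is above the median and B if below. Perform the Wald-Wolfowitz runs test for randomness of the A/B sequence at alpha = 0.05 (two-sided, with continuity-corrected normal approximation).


Step 1: Compute median = 27.50; label A = above, B = below.
Labels in order: AABABAABBBAABB  (n_A = 7, n_B = 7)
Step 2: Count runs R = 8.
Step 3: Under H0 (random ordering), E[R] = 2*n_A*n_B/(n_A+n_B) + 1 = 2*7*7/14 + 1 = 8.0000.
        Var[R] = 2*n_A*n_B*(2*n_A*n_B - n_A - n_B) / ((n_A+n_B)^2 * (n_A+n_B-1)) = 8232/2548 = 3.2308.
        SD[R] = 1.7974.
Step 4: R = E[R], so z = 0 with no continuity correction.
Step 5: Two-sided p-value via normal approximation = 2*(1 - Phi(|z|)) = 1.000000.
Step 6: alpha = 0.05. fail to reject H0.

R = 8, z = 0.0000, p = 1.000000, fail to reject H0.


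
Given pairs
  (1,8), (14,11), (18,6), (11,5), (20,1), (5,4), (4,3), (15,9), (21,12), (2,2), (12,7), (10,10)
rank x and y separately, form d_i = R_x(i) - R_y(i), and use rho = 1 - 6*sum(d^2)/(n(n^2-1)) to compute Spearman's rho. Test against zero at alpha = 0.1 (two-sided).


Step 1: Rank x and y separately (midranks; no ties here).
rank(x): 1->1, 14->8, 18->10, 11->6, 20->11, 5->4, 4->3, 15->9, 21->12, 2->2, 12->7, 10->5
rank(y): 8->8, 11->11, 6->6, 5->5, 1->1, 4->4, 3->3, 9->9, 12->12, 2->2, 7->7, 10->10
Step 2: d_i = R_x(i) - R_y(i); compute d_i^2.
  (1-8)^2=49, (8-11)^2=9, (10-6)^2=16, (6-5)^2=1, (11-1)^2=100, (4-4)^2=0, (3-3)^2=0, (9-9)^2=0, (12-12)^2=0, (2-2)^2=0, (7-7)^2=0, (5-10)^2=25
sum(d^2) = 200.
Step 3: rho = 1 - 6*200 / (12*(12^2 - 1)) = 1 - 1200/1716 = 0.300699.
Step 4: Under H0, t = rho * sqrt((n-2)/(1-rho^2)) = 0.9970 ~ t(10).
Step 5: Two-sided p-value from the t-distribution with 10 df = 0.342260.
Step 6: alpha = 0.1. fail to reject H0.

rho = 0.3007, p = 0.342260, fail to reject H0 at alpha = 0.1.


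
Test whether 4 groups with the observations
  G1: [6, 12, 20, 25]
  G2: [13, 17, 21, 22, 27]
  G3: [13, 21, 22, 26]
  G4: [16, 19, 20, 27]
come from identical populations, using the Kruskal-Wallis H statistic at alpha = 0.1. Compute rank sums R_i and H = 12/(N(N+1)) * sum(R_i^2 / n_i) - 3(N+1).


Step 1: Combine all N = 17 observations and assign midranks.
sorted (value, group, rank): (6,G1,1), (12,G1,2), (13,G2,3.5), (13,G3,3.5), (16,G4,5), (17,G2,6), (19,G4,7), (20,G1,8.5), (20,G4,8.5), (21,G2,10.5), (21,G3,10.5), (22,G2,12.5), (22,G3,12.5), (25,G1,14), (26,G3,15), (27,G2,16.5), (27,G4,16.5)
Step 2: Sum ranks within each group.
R_1 = 25.5 (n_1 = 4)
R_2 = 49 (n_2 = 5)
R_3 = 41.5 (n_3 = 4)
R_4 = 37 (n_4 = 4)
Step 3: H = 12/(N(N+1)) * sum(R_i^2/n_i) - 3(N+1)
     = 12/(17*18) * (25.5^2/4 + 49^2/5 + 41.5^2/4 + 37^2/4) - 3*18
     = 0.039216 * 1415.58 - 54
     = 1.512745.
Step 4: Ties present; correction factor C = 1 - 30/(17^3 - 17) = 0.993873. Corrected H = 1.512745 / 0.993873 = 1.522072.
Step 5: Under H0, H ~ chi^2(3); p-value = 0.677186.
Step 6: alpha = 0.1. fail to reject H0.

H = 1.5221, df = 3, p = 0.677186, fail to reject H0.


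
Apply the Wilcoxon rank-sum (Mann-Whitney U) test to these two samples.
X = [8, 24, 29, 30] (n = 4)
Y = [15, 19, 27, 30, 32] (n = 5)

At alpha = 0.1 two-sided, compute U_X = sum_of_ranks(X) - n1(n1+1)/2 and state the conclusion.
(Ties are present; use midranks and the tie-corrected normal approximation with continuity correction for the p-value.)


Step 1: Combine and sort all 9 observations; assign midranks.
sorted (value, group): (8,X), (15,Y), (19,Y), (24,X), (27,Y), (29,X), (30,X), (30,Y), (32,Y)
ranks: 8->1, 15->2, 19->3, 24->4, 27->5, 29->6, 30->7.5, 30->7.5, 32->9
Step 2: Rank sum for X: R1 = 1 + 4 + 6 + 7.5 = 18.5.
Step 3: U_X = R1 - n1(n1+1)/2 = 18.5 - 4*5/2 = 18.5 - 10 = 8.5.
       U_Y = n1*n2 - U_X = 20 - 8.5 = 11.5.
Step 4: Ties are present, so use the tie-corrected normal approximation (with continuity correction) for the p-value.
Step 5: p-value = 0.805701; compare to alpha = 0.1. fail to reject H0.

U_X = 8.5, p = 0.805701, fail to reject H0 at alpha = 0.1.


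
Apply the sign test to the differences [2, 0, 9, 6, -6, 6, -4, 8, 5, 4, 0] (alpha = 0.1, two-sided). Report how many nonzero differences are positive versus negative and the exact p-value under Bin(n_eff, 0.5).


Step 1: Discard zero differences. Original n = 11; n_eff = number of nonzero differences = 9.
Nonzero differences (with sign): +2, +9, +6, -6, +6, -4, +8, +5, +4
Step 2: Count signs: positive = 7, negative = 2.
Step 3: Under H0: P(positive) = 0.5, so the number of positives S ~ Bin(9, 0.5).
Step 4: Two-sided exact p-value = sum of Bin(9,0.5) probabilities at or below the observed probability = 0.179688.
Step 5: alpha = 0.1. fail to reject H0.

n_eff = 9, pos = 7, neg = 2, p = 0.179688, fail to reject H0.


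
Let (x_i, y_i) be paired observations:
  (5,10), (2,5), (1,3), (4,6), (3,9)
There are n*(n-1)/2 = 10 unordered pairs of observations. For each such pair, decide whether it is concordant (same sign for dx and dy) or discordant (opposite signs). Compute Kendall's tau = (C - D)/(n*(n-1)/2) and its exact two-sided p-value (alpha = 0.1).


Step 1: Enumerate the 10 unordered pairs (i,j) with i<j and classify each by sign(x_j-x_i) * sign(y_j-y_i).
  (1,2):dx=-3,dy=-5->C; (1,3):dx=-4,dy=-7->C; (1,4):dx=-1,dy=-4->C; (1,5):dx=-2,dy=-1->C
  (2,3):dx=-1,dy=-2->C; (2,4):dx=+2,dy=+1->C; (2,5):dx=+1,dy=+4->C; (3,4):dx=+3,dy=+3->C
  (3,5):dx=+2,dy=+6->C; (4,5):dx=-1,dy=+3->D
Step 2: C = 9, D = 1, total pairs = 10.
Step 3: tau = (C - D)/(n(n-1)/2) = (9 - 1)/10 = 0.800000.
Step 4: Exact two-sided p-value (enumerate n! = 120 permutations of y under H0): p = 0.083333.
Step 5: alpha = 0.1. reject H0.

tau_b = 0.8000 (C=9, D=1), p = 0.083333, reject H0.


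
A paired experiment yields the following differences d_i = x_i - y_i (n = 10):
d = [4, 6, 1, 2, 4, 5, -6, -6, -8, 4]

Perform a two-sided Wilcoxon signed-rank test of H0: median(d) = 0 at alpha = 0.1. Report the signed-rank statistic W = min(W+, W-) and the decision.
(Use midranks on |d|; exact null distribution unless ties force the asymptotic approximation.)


Step 1: Drop any zero differences (none here) and take |d_i|.
|d| = [4, 6, 1, 2, 4, 5, 6, 6, 8, 4]
Step 2: Midrank |d_i| (ties get averaged ranks).
ranks: |4|->4, |6|->8, |1|->1, |2|->2, |4|->4, |5|->6, |6|->8, |6|->8, |8|->10, |4|->4
Step 3: Attach original signs; sum ranks with positive sign and with negative sign.
W+ = 4 + 8 + 1 + 2 + 4 + 6 + 4 = 29
W- = 8 + 8 + 10 = 26
(Check: W+ + W- = 55 should equal n(n+1)/2 = 55.)
Step 4: Test statistic W = min(W+, W-) = 26.
Step 5: Ties in |d|, so use the tie-corrected normal approximation.
        E[W] = n(n+1)/4 = 10*11/4 = 27.5.
        Tie groups: |d|=4 (t=3), |d|=6 (t=3); sum(t^3 - t) = 48.
        Var[W] = n(n+1)(2n+1)/24 - sum(t^3-t)/48 = 2310/24 - 48/48 = 95.25.
        z = (W - E[W]) / sqrt(Var[W]) = (26 - 27.5) / 9.7596 = -0.1537.
        Two-sided p = 2*Phi(z) = 0.877850.
Step 6: alpha = 0.1. fail to reject H0.

W+ = 29, W- = 26, W = min = 26, p = 0.877850, fail to reject H0.


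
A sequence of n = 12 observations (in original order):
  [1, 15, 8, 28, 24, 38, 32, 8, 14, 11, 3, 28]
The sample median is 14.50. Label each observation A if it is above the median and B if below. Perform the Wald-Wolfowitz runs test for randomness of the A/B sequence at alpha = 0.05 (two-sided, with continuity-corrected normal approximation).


Step 1: Compute median = 14.50; label A = above, B = below.
Labels in order: BABAAAABBBBA  (n_A = 6, n_B = 6)
Step 2: Count runs R = 6.
Step 3: Under H0 (random ordering), E[R] = 2*n_A*n_B/(n_A+n_B) + 1 = 2*6*6/12 + 1 = 7.0000.
        Var[R] = 2*n_A*n_B*(2*n_A*n_B - n_A - n_B) / ((n_A+n_B)^2 * (n_A+n_B-1)) = 4320/1584 = 2.7273.
        SD[R] = 1.6514.
Step 4: Continuity-corrected z = (R + 0.5 - E[R]) / SD[R] = (6 + 0.5 - 7.0000) / 1.6514 = -0.3028.
Step 5: Two-sided p-value via normal approximation = 2*(1 - Phi(|z|)) = 0.762069.
Step 6: alpha = 0.05. fail to reject H0.

R = 6, z = -0.3028, p = 0.762069, fail to reject H0.


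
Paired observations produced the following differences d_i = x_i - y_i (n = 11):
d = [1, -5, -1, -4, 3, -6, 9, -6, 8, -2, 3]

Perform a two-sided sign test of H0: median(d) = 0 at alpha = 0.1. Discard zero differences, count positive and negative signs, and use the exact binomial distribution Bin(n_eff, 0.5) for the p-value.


Step 1: Discard zero differences. Original n = 11; n_eff = number of nonzero differences = 11.
Nonzero differences (with sign): +1, -5, -1, -4, +3, -6, +9, -6, +8, -2, +3
Step 2: Count signs: positive = 5, negative = 6.
Step 3: Under H0: P(positive) = 0.5, so the number of positives S ~ Bin(11, 0.5).
Step 4: Two-sided exact p-value = sum of Bin(11,0.5) probabilities at or below the observed probability = 1.000000.
Step 5: alpha = 0.1. fail to reject H0.

n_eff = 11, pos = 5, neg = 6, p = 1.000000, fail to reject H0.


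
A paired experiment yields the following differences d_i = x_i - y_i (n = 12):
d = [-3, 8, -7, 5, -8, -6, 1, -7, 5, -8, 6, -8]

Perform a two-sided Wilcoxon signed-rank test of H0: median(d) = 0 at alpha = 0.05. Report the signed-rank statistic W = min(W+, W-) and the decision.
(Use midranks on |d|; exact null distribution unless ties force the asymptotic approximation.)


Step 1: Drop any zero differences (none here) and take |d_i|.
|d| = [3, 8, 7, 5, 8, 6, 1, 7, 5, 8, 6, 8]
Step 2: Midrank |d_i| (ties get averaged ranks).
ranks: |3|->2, |8|->10.5, |7|->7.5, |5|->3.5, |8|->10.5, |6|->5.5, |1|->1, |7|->7.5, |5|->3.5, |8|->10.5, |6|->5.5, |8|->10.5
Step 3: Attach original signs; sum ranks with positive sign and with negative sign.
W+ = 10.5 + 3.5 + 1 + 3.5 + 5.5 = 24
W- = 2 + 7.5 + 10.5 + 5.5 + 7.5 + 10.5 + 10.5 = 54
(Check: W+ + W- = 78 should equal n(n+1)/2 = 78.)
Step 4: Test statistic W = min(W+, W-) = 24.
Step 5: Ties in |d|, so use the tie-corrected normal approximation.
        E[W] = n(n+1)/4 = 12*13/4 = 39.
        Tie groups: |d|=5 (t=2), |d|=6 (t=2), |d|=7 (t=2), |d|=8 (t=4); sum(t^3 - t) = 78.
        Var[W] = n(n+1)(2n+1)/24 - sum(t^3-t)/48 = 3900/24 - 78/48 = 160.875.
        z = (W - E[W]) / sqrt(Var[W]) = (24 - 39) / 12.6837 = -1.1826.
        Two-sided p = 2*Phi(z) = 0.236958.
Step 6: alpha = 0.05. fail to reject H0.

W+ = 24, W- = 54, W = min = 24, p = 0.236958, fail to reject H0.


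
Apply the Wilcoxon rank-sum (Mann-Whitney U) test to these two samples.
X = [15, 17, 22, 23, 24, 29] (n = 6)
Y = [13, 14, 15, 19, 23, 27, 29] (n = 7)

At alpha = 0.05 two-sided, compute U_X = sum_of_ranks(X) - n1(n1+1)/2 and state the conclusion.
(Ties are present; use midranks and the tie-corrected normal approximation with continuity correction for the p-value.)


Step 1: Combine and sort all 13 observations; assign midranks.
sorted (value, group): (13,Y), (14,Y), (15,X), (15,Y), (17,X), (19,Y), (22,X), (23,X), (23,Y), (24,X), (27,Y), (29,X), (29,Y)
ranks: 13->1, 14->2, 15->3.5, 15->3.5, 17->5, 19->6, 22->7, 23->8.5, 23->8.5, 24->10, 27->11, 29->12.5, 29->12.5
Step 2: Rank sum for X: R1 = 3.5 + 5 + 7 + 8.5 + 10 + 12.5 = 46.5.
Step 3: U_X = R1 - n1(n1+1)/2 = 46.5 - 6*7/2 = 46.5 - 21 = 25.5.
       U_Y = n1*n2 - U_X = 42 - 25.5 = 16.5.
Step 4: Ties are present, so use the tie-corrected normal approximation (with continuity correction) for the p-value.
Step 5: p-value = 0.566104; compare to alpha = 0.05. fail to reject H0.

U_X = 25.5, p = 0.566104, fail to reject H0 at alpha = 0.05.


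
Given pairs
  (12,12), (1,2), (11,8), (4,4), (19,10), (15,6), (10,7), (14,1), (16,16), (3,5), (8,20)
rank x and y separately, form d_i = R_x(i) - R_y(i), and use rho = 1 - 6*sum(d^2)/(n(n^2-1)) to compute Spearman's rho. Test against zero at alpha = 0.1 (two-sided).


Step 1: Rank x and y separately (midranks; no ties here).
rank(x): 12->7, 1->1, 11->6, 4->3, 19->11, 15->9, 10->5, 14->8, 16->10, 3->2, 8->4
rank(y): 12->9, 2->2, 8->7, 4->3, 10->8, 6->5, 7->6, 1->1, 16->10, 5->4, 20->11
Step 2: d_i = R_x(i) - R_y(i); compute d_i^2.
  (7-9)^2=4, (1-2)^2=1, (6-7)^2=1, (3-3)^2=0, (11-8)^2=9, (9-5)^2=16, (5-6)^2=1, (8-1)^2=49, (10-10)^2=0, (2-4)^2=4, (4-11)^2=49
sum(d^2) = 134.
Step 3: rho = 1 - 6*134 / (11*(11^2 - 1)) = 1 - 804/1320 = 0.390909.
Step 4: Under H0, t = rho * sqrt((n-2)/(1-rho^2)) = 1.2741 ~ t(9).
Step 5: Two-sided p-value from the t-distribution with 9 df = 0.234540.
Step 6: alpha = 0.1. fail to reject H0.

rho = 0.3909, p = 0.234540, fail to reject H0 at alpha = 0.1.


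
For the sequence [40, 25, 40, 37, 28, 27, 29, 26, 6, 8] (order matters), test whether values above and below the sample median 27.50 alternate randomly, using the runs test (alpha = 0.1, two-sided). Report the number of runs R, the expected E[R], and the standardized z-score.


Step 1: Compute median = 27.50; label A = above, B = below.
Labels in order: ABAAABABBB  (n_A = 5, n_B = 5)
Step 2: Count runs R = 6.
Step 3: Under H0 (random ordering), E[R] = 2*n_A*n_B/(n_A+n_B) + 1 = 2*5*5/10 + 1 = 6.0000.
        Var[R] = 2*n_A*n_B*(2*n_A*n_B - n_A - n_B) / ((n_A+n_B)^2 * (n_A+n_B-1)) = 2000/900 = 2.2222.
        SD[R] = 1.4907.
Step 4: R = E[R], so z = 0 with no continuity correction.
Step 5: Two-sided p-value via normal approximation = 2*(1 - Phi(|z|)) = 1.000000.
Step 6: alpha = 0.1. fail to reject H0.

R = 6, z = 0.0000, p = 1.000000, fail to reject H0.


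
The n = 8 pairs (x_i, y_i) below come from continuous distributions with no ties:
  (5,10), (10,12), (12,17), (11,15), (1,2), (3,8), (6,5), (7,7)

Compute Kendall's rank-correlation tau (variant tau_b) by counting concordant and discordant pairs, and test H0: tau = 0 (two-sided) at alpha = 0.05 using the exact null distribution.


Step 1: Enumerate the 28 unordered pairs (i,j) with i<j and classify each by sign(x_j-x_i) * sign(y_j-y_i).
  (1,2):dx=+5,dy=+2->C; (1,3):dx=+7,dy=+7->C; (1,4):dx=+6,dy=+5->C; (1,5):dx=-4,dy=-8->C
  (1,6):dx=-2,dy=-2->C; (1,7):dx=+1,dy=-5->D; (1,8):dx=+2,dy=-3->D; (2,3):dx=+2,dy=+5->C
  (2,4):dx=+1,dy=+3->C; (2,5):dx=-9,dy=-10->C; (2,6):dx=-7,dy=-4->C; (2,7):dx=-4,dy=-7->C
  (2,8):dx=-3,dy=-5->C; (3,4):dx=-1,dy=-2->C; (3,5):dx=-11,dy=-15->C; (3,6):dx=-9,dy=-9->C
  (3,7):dx=-6,dy=-12->C; (3,8):dx=-5,dy=-10->C; (4,5):dx=-10,dy=-13->C; (4,6):dx=-8,dy=-7->C
  (4,7):dx=-5,dy=-10->C; (4,8):dx=-4,dy=-8->C; (5,6):dx=+2,dy=+6->C; (5,7):dx=+5,dy=+3->C
  (5,8):dx=+6,dy=+5->C; (6,7):dx=+3,dy=-3->D; (6,8):dx=+4,dy=-1->D; (7,8):dx=+1,dy=+2->C
Step 2: C = 24, D = 4, total pairs = 28.
Step 3: tau = (C - D)/(n(n-1)/2) = (24 - 4)/28 = 0.714286.
Step 4: Exact two-sided p-value (enumerate n! = 40320 permutations of y under H0): p = 0.014137.
Step 5: alpha = 0.05. reject H0.

tau_b = 0.7143 (C=24, D=4), p = 0.014137, reject H0.


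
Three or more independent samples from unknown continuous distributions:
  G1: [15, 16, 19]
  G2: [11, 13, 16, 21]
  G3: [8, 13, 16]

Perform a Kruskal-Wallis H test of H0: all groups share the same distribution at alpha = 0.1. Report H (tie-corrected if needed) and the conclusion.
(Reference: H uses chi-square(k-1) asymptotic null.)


Step 1: Combine all N = 10 observations and assign midranks.
sorted (value, group, rank): (8,G3,1), (11,G2,2), (13,G2,3.5), (13,G3,3.5), (15,G1,5), (16,G1,7), (16,G2,7), (16,G3,7), (19,G1,9), (21,G2,10)
Step 2: Sum ranks within each group.
R_1 = 21 (n_1 = 3)
R_2 = 22.5 (n_2 = 4)
R_3 = 11.5 (n_3 = 3)
Step 3: H = 12/(N(N+1)) * sum(R_i^2/n_i) - 3(N+1)
     = 12/(10*11) * (21^2/3 + 22.5^2/4 + 11.5^2/3) - 3*11
     = 0.109091 * 317.646 - 33
     = 1.652273.
Step 4: Ties present; correction factor C = 1 - 30/(10^3 - 10) = 0.969697. Corrected H = 1.652273 / 0.969697 = 1.703906.
Step 5: Under H0, H ~ chi^2(2); p-value = 0.426581.
Step 6: alpha = 0.1. fail to reject H0.

H = 1.7039, df = 2, p = 0.426581, fail to reject H0.


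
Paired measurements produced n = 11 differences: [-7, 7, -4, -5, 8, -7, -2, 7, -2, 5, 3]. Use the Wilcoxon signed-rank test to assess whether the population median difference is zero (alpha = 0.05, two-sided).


Step 1: Drop any zero differences (none here) and take |d_i|.
|d| = [7, 7, 4, 5, 8, 7, 2, 7, 2, 5, 3]
Step 2: Midrank |d_i| (ties get averaged ranks).
ranks: |7|->8.5, |7|->8.5, |4|->4, |5|->5.5, |8|->11, |7|->8.5, |2|->1.5, |7|->8.5, |2|->1.5, |5|->5.5, |3|->3
Step 3: Attach original signs; sum ranks with positive sign and with negative sign.
W+ = 8.5 + 11 + 8.5 + 5.5 + 3 = 36.5
W- = 8.5 + 4 + 5.5 + 8.5 + 1.5 + 1.5 = 29.5
(Check: W+ + W- = 66 should equal n(n+1)/2 = 66.)
Step 4: Test statistic W = min(W+, W-) = 29.5.
Step 5: Ties in |d|, so use the tie-corrected normal approximation.
        E[W] = n(n+1)/4 = 11*12/4 = 33.
        Tie groups: |d|=2 (t=2), |d|=5 (t=2), |d|=7 (t=4); sum(t^3 - t) = 72.
        Var[W] = n(n+1)(2n+1)/24 - sum(t^3-t)/48 = 3036/24 - 72/48 = 125.
        z = (W - E[W]) / sqrt(Var[W]) = (29.5 - 33) / 11.1803 = -0.3130.
        Two-sided p = 2*Phi(z) = 0.754243.
Step 6: alpha = 0.05. fail to reject H0.

W+ = 36.5, W- = 29.5, W = min = 29.5, p = 0.754243, fail to reject H0.


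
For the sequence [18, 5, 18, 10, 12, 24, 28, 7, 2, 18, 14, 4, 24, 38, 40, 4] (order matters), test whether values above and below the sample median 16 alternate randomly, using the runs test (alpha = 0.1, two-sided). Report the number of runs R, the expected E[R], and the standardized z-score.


Step 1: Compute median = 16; label A = above, B = below.
Labels in order: ABABBAABBABBAAAB  (n_A = 8, n_B = 8)
Step 2: Count runs R = 10.
Step 3: Under H0 (random ordering), E[R] = 2*n_A*n_B/(n_A+n_B) + 1 = 2*8*8/16 + 1 = 9.0000.
        Var[R] = 2*n_A*n_B*(2*n_A*n_B - n_A - n_B) / ((n_A+n_B)^2 * (n_A+n_B-1)) = 14336/3840 = 3.7333.
        SD[R] = 1.9322.
Step 4: Continuity-corrected z = (R - 0.5 - E[R]) / SD[R] = (10 - 0.5 - 9.0000) / 1.9322 = 0.2588.
Step 5: Two-sided p-value via normal approximation = 2*(1 - Phi(|z|)) = 0.795809.
Step 6: alpha = 0.1. fail to reject H0.

R = 10, z = 0.2588, p = 0.795809, fail to reject H0.


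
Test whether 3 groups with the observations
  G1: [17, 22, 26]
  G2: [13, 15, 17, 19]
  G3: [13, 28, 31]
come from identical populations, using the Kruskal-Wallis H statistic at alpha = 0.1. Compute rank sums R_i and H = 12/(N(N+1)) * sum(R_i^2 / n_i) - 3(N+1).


Step 1: Combine all N = 10 observations and assign midranks.
sorted (value, group, rank): (13,G2,1.5), (13,G3,1.5), (15,G2,3), (17,G1,4.5), (17,G2,4.5), (19,G2,6), (22,G1,7), (26,G1,8), (28,G3,9), (31,G3,10)
Step 2: Sum ranks within each group.
R_1 = 19.5 (n_1 = 3)
R_2 = 15 (n_2 = 4)
R_3 = 20.5 (n_3 = 3)
Step 3: H = 12/(N(N+1)) * sum(R_i^2/n_i) - 3(N+1)
     = 12/(10*11) * (19.5^2/3 + 15^2/4 + 20.5^2/3) - 3*11
     = 0.109091 * 323.083 - 33
     = 2.245455.
Step 4: Ties present; correction factor C = 1 - 12/(10^3 - 10) = 0.987879. Corrected H = 2.245455 / 0.987879 = 2.273006.
Step 5: Under H0, H ~ chi^2(2); p-value = 0.320939.
Step 6: alpha = 0.1. fail to reject H0.

H = 2.2730, df = 2, p = 0.320939, fail to reject H0.


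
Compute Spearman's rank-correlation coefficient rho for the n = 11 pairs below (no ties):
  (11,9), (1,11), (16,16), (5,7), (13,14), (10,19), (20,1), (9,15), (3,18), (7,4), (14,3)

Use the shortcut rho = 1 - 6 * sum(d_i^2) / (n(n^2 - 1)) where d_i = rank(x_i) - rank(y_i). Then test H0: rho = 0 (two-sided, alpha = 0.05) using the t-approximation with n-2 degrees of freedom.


Step 1: Rank x and y separately (midranks; no ties here).
rank(x): 11->7, 1->1, 16->10, 5->3, 13->8, 10->6, 20->11, 9->5, 3->2, 7->4, 14->9
rank(y): 9->5, 11->6, 16->9, 7->4, 14->7, 19->11, 1->1, 15->8, 18->10, 4->3, 3->2
Step 2: d_i = R_x(i) - R_y(i); compute d_i^2.
  (7-5)^2=4, (1-6)^2=25, (10-9)^2=1, (3-4)^2=1, (8-7)^2=1, (6-11)^2=25, (11-1)^2=100, (5-8)^2=9, (2-10)^2=64, (4-3)^2=1, (9-2)^2=49
sum(d^2) = 280.
Step 3: rho = 1 - 6*280 / (11*(11^2 - 1)) = 1 - 1680/1320 = -0.272727.
Step 4: Under H0, t = rho * sqrt((n-2)/(1-rho^2)) = -0.8504 ~ t(9).
Step 5: Two-sided p-value from the t-distribution with 9 df = 0.417141.
Step 6: alpha = 0.05. fail to reject H0.

rho = -0.2727, p = 0.417141, fail to reject H0 at alpha = 0.05.


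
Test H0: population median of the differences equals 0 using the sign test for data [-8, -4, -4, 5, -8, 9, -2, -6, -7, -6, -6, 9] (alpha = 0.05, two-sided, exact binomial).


Step 1: Discard zero differences. Original n = 12; n_eff = number of nonzero differences = 12.
Nonzero differences (with sign): -8, -4, -4, +5, -8, +9, -2, -6, -7, -6, -6, +9
Step 2: Count signs: positive = 3, negative = 9.
Step 3: Under H0: P(positive) = 0.5, so the number of positives S ~ Bin(12, 0.5).
Step 4: Two-sided exact p-value = sum of Bin(12,0.5) probabilities at or below the observed probability = 0.145996.
Step 5: alpha = 0.05. fail to reject H0.

n_eff = 12, pos = 3, neg = 9, p = 0.145996, fail to reject H0.


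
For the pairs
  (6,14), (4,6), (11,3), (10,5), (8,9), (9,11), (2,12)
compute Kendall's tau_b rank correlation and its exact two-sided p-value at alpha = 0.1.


Step 1: Enumerate the 21 unordered pairs (i,j) with i<j and classify each by sign(x_j-x_i) * sign(y_j-y_i).
  (1,2):dx=-2,dy=-8->C; (1,3):dx=+5,dy=-11->D; (1,4):dx=+4,dy=-9->D; (1,5):dx=+2,dy=-5->D
  (1,6):dx=+3,dy=-3->D; (1,7):dx=-4,dy=-2->C; (2,3):dx=+7,dy=-3->D; (2,4):dx=+6,dy=-1->D
  (2,5):dx=+4,dy=+3->C; (2,6):dx=+5,dy=+5->C; (2,7):dx=-2,dy=+6->D; (3,4):dx=-1,dy=+2->D
  (3,5):dx=-3,dy=+6->D; (3,6):dx=-2,dy=+8->D; (3,7):dx=-9,dy=+9->D; (4,5):dx=-2,dy=+4->D
  (4,6):dx=-1,dy=+6->D; (4,7):dx=-8,dy=+7->D; (5,6):dx=+1,dy=+2->C; (5,7):dx=-6,dy=+3->D
  (6,7):dx=-7,dy=+1->D
Step 2: C = 5, D = 16, total pairs = 21.
Step 3: tau = (C - D)/(n(n-1)/2) = (5 - 16)/21 = -0.523810.
Step 4: Exact two-sided p-value (enumerate n! = 5040 permutations of y under H0): p = 0.136111.
Step 5: alpha = 0.1. fail to reject H0.

tau_b = -0.5238 (C=5, D=16), p = 0.136111, fail to reject H0.


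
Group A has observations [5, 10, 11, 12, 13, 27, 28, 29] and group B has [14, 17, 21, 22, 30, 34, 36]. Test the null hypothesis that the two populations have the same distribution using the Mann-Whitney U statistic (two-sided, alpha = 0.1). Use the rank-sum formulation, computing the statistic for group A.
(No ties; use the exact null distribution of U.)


Step 1: Combine and sort all 15 observations; assign midranks.
sorted (value, group): (5,X), (10,X), (11,X), (12,X), (13,X), (14,Y), (17,Y), (21,Y), (22,Y), (27,X), (28,X), (29,X), (30,Y), (34,Y), (36,Y)
ranks: 5->1, 10->2, 11->3, 12->4, 13->5, 14->6, 17->7, 21->8, 22->9, 27->10, 28->11, 29->12, 30->13, 34->14, 36->15
Step 2: Rank sum for X: R1 = 1 + 2 + 3 + 4 + 5 + 10 + 11 + 12 = 48.
Step 3: U_X = R1 - n1(n1+1)/2 = 48 - 8*9/2 = 48 - 36 = 12.
       U_Y = n1*n2 - U_X = 56 - 12 = 44.
Step 4: No ties, so the exact null distribution of U (based on enumerating the C(15,8) = 6435 equally likely rank assignments) gives the two-sided p-value.
Step 5: p-value = 0.072106; compare to alpha = 0.1. reject H0.

U_X = 12, p = 0.072106, reject H0 at alpha = 0.1.


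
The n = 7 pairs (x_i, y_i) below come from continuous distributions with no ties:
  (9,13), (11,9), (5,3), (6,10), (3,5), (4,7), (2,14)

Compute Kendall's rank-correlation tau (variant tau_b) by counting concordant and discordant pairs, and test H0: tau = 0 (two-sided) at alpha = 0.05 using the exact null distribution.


Step 1: Enumerate the 21 unordered pairs (i,j) with i<j and classify each by sign(x_j-x_i) * sign(y_j-y_i).
  (1,2):dx=+2,dy=-4->D; (1,3):dx=-4,dy=-10->C; (1,4):dx=-3,dy=-3->C; (1,5):dx=-6,dy=-8->C
  (1,6):dx=-5,dy=-6->C; (1,7):dx=-7,dy=+1->D; (2,3):dx=-6,dy=-6->C; (2,4):dx=-5,dy=+1->D
  (2,5):dx=-8,dy=-4->C; (2,6):dx=-7,dy=-2->C; (2,7):dx=-9,dy=+5->D; (3,4):dx=+1,dy=+7->C
  (3,5):dx=-2,dy=+2->D; (3,6):dx=-1,dy=+4->D; (3,7):dx=-3,dy=+11->D; (4,5):dx=-3,dy=-5->C
  (4,6):dx=-2,dy=-3->C; (4,7):dx=-4,dy=+4->D; (5,6):dx=+1,dy=+2->C; (5,7):dx=-1,dy=+9->D
  (6,7):dx=-2,dy=+7->D
Step 2: C = 11, D = 10, total pairs = 21.
Step 3: tau = (C - D)/(n(n-1)/2) = (11 - 10)/21 = 0.047619.
Step 4: Exact two-sided p-value (enumerate n! = 5040 permutations of y under H0): p = 1.000000.
Step 5: alpha = 0.05. fail to reject H0.

tau_b = 0.0476 (C=11, D=10), p = 1.000000, fail to reject H0.


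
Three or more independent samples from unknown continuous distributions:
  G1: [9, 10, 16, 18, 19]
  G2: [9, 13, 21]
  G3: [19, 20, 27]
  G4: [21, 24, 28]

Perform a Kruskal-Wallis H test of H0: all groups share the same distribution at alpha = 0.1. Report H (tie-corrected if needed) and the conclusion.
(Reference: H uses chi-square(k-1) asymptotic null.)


Step 1: Combine all N = 14 observations and assign midranks.
sorted (value, group, rank): (9,G1,1.5), (9,G2,1.5), (10,G1,3), (13,G2,4), (16,G1,5), (18,G1,6), (19,G1,7.5), (19,G3,7.5), (20,G3,9), (21,G2,10.5), (21,G4,10.5), (24,G4,12), (27,G3,13), (28,G4,14)
Step 2: Sum ranks within each group.
R_1 = 23 (n_1 = 5)
R_2 = 16 (n_2 = 3)
R_3 = 29.5 (n_3 = 3)
R_4 = 36.5 (n_4 = 3)
Step 3: H = 12/(N(N+1)) * sum(R_i^2/n_i) - 3(N+1)
     = 12/(14*15) * (23^2/5 + 16^2/3 + 29.5^2/3 + 36.5^2/3) - 3*15
     = 0.057143 * 925.3 - 45
     = 7.874286.
Step 4: Ties present; correction factor C = 1 - 18/(14^3 - 14) = 0.993407. Corrected H = 7.874286 / 0.993407 = 7.926549.
Step 5: Under H0, H ~ chi^2(3); p-value = 0.047554.
Step 6: alpha = 0.1. reject H0.

H = 7.9265, df = 3, p = 0.047554, reject H0.


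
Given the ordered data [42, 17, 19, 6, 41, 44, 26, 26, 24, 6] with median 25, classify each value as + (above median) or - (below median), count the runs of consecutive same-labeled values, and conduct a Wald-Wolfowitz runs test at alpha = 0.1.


Step 1: Compute median = 25; label A = above, B = below.
Labels in order: ABBBAAAABB  (n_A = 5, n_B = 5)
Step 2: Count runs R = 4.
Step 3: Under H0 (random ordering), E[R] = 2*n_A*n_B/(n_A+n_B) + 1 = 2*5*5/10 + 1 = 6.0000.
        Var[R] = 2*n_A*n_B*(2*n_A*n_B - n_A - n_B) / ((n_A+n_B)^2 * (n_A+n_B-1)) = 2000/900 = 2.2222.
        SD[R] = 1.4907.
Step 4: Continuity-corrected z = (R + 0.5 - E[R]) / SD[R] = (4 + 0.5 - 6.0000) / 1.4907 = -1.0062.
Step 5: Two-sided p-value via normal approximation = 2*(1 - Phi(|z|)) = 0.314305.
Step 6: alpha = 0.1. fail to reject H0.

R = 4, z = -1.0062, p = 0.314305, fail to reject H0.
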